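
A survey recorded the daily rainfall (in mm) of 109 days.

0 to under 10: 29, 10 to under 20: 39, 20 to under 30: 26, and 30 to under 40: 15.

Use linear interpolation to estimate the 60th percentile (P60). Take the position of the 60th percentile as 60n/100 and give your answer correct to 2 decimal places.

Cumulative frequencies: 29, 68, 94, 109
n = 109; position = 60n/100 = 65.4.
This falls in the class 10 to under 20: L = 10, F = 29, f = 39, h = 10.
60th percentile ≈ 10 + ((65.4 − 29) / 39) × 10 = 19.3333

19.33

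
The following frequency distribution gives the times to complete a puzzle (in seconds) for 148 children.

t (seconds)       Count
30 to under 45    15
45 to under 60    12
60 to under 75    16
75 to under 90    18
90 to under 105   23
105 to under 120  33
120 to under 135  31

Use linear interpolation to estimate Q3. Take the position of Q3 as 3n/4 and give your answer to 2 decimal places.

Cumulative frequencies: 15, 27, 43, 61, 84, 117, 148
n = 148; position = 3n/4 = 111.
This falls in the class 105 to under 120: L = 105, F = 84, f = 33, h = 15.
Upper quartile ≈ 105 + ((111 − 84) / 33) × 15 = 117.2727

117.27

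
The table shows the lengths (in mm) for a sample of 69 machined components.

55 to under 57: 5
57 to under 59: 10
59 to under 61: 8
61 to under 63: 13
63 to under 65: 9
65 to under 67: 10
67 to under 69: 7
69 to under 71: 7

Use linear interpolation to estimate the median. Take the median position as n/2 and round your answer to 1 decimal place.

Cumulative frequencies: 5, 15, 23, 36, 45, 55, 62, 69
n = 69; position = n/2 = 34.5.
This falls in the class 61 to under 63: L = 61, F = 23, f = 13, h = 2.
Median ≈ 61 + ((34.5 − 23) / 13) × 2 = 62.7692

62.8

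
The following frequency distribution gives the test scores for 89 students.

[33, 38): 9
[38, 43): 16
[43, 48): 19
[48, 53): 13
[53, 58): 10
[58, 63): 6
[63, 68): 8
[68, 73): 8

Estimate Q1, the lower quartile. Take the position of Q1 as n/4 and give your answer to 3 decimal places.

42.141

Cumulative frequencies: 9, 25, 44, 57, 67, 73, 81, 89
n = 89; position = n/4 = 22.25.
This falls in the class [38, 43): L = 38, F = 9, f = 16, h = 5.
Lower quartile ≈ 38 + ((22.25 − 9) / 16) × 5 = 42.1406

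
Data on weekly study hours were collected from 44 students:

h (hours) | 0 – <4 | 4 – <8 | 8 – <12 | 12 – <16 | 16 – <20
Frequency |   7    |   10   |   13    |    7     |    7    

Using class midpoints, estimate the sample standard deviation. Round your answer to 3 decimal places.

Midpoints: 2, 6, 10, 14, 18
n = 44, Σfm = 428, mean = 9.7273
Σfm² = 5328
Σf(m − x̄)² = Σfm² − (Σfm)²/n = 5328 − 428²/44 = 1164.7273
Sample variance = 1164.7273 / 43 = 27.0867
Standard deviation = √27.0867 = 5.2045

5.204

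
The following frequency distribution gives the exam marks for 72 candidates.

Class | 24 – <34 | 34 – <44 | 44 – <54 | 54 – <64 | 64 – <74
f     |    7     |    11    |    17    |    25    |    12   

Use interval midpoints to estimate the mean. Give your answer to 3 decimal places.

Midpoints: 29, 39, 49, 59, 69
Σfm = 7×29 + 11×39 + 17×49 + 25×59 + 12×69 = 3768
n = Σf = 72
Mean = 3768 / 72 = 52.3333

52.333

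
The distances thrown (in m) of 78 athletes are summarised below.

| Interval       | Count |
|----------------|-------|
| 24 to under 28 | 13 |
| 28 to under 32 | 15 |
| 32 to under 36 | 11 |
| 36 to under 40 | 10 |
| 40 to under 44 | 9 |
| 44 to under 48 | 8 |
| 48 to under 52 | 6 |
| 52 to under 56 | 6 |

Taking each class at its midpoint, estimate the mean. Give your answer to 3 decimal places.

37.333

Midpoints: 26, 30, 34, 38, 42, 46, 50, 54
Σfm = 13×26 + 15×30 + 11×34 + 10×38 + 9×42 + 8×46 + 6×50 + 6×54 = 2912
n = Σf = 78
Mean = 2912 / 78 = 37.3333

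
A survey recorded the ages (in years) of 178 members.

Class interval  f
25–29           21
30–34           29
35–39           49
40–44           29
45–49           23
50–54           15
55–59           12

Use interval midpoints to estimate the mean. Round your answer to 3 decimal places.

39.725

Midpoints: 27, 32, 37, 42, 47, 52, 57
Σfm = 21×27 + 29×32 + 49×37 + 29×42 + 23×47 + 15×52 + 12×57 = 7071
n = Σf = 178
Mean = 7071 / 178 = 39.7247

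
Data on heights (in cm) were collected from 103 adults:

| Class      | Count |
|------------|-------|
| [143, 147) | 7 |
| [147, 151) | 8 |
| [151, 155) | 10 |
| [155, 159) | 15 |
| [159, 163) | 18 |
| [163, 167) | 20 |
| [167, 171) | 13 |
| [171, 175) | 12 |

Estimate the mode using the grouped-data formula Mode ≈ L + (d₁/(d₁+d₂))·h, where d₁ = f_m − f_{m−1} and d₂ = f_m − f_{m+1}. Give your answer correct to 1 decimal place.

Modal class: [163, 167) (highest frequency 20).
d₁ = 20 − 18 = 2, d₂ = 20 − 13 = 7
Mode ≈ 163 + (2/(2+7)) × 4 = 163 + 0.8889 = 163.8889

163.9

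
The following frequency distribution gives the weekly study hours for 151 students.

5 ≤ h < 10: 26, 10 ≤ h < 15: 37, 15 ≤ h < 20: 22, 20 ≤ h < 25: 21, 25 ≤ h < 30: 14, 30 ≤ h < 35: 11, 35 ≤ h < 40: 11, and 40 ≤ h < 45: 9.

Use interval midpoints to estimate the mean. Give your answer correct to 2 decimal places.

20.22

Midpoints: 7.5, 12.5, 17.5, 22.5, 27.5, 32.5, 37.5, 42.5
Σfm = 26×7.5 + 37×12.5 + 22×17.5 + 21×22.5 + 14×27.5 + 11×32.5 + 11×37.5 + 9×42.5 = 3052.5
n = Σf = 151
Mean = 3052.5 / 151 = 20.2152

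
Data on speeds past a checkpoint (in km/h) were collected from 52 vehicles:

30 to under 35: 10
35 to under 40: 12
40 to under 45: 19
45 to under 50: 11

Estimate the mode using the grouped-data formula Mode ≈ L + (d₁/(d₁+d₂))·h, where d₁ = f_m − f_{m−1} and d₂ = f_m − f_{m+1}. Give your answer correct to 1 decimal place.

42.3

Modal class: 40 to under 45 (highest frequency 19).
d₁ = 19 − 12 = 7, d₂ = 19 − 11 = 8
Mode ≈ 40 + (7/(7+8)) × 5 = 40 + 2.3333 = 42.3333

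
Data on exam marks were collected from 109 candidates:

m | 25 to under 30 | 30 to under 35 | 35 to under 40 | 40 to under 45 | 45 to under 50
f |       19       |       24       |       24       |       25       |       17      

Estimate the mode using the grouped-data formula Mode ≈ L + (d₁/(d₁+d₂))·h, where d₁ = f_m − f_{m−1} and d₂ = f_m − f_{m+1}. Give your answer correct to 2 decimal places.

Modal class: 40 to under 45 (highest frequency 25).
d₁ = 25 − 24 = 1, d₂ = 25 − 17 = 8
Mode ≈ 40 + (1/(1+8)) × 5 = 40 + 0.5556 = 40.5556

40.56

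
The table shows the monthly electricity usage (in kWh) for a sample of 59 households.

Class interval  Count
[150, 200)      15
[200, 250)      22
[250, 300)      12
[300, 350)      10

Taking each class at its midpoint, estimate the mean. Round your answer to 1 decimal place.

239.4

Midpoints: 175, 225, 275, 325
Σfm = 15×175 + 22×225 + 12×275 + 10×325 = 14125
n = Σf = 59
Mean = 14125 / 59 = 239.4068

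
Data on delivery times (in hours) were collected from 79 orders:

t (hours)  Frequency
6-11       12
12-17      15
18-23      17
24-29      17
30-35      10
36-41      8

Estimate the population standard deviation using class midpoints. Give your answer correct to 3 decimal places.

9.203

Midpoints: 8.5, 14.5, 20.5, 26.5, 32.5, 38.5
n = 79, Σfm = 1751.5, mean = 22.1709
Σfm² = 45523.75
Σf(m − x̄)² = Σfm² − (Σfm)²/n = 45523.75 − 1751.5²/79 = 6691.4430
Population variance = 6691.4430 / 79 = 84.7018
Standard deviation = √84.7018 = 9.2034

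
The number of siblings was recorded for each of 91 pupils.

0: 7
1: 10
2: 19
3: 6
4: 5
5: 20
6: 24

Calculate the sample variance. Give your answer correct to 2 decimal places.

4.30

Values: 0, 1, 2, 3, 4, 5, 6
n = 91, Σfx = 330, mean = 3.6264
Σfx² = 1584
Σf(x − x̄)² = Σfx² − (Σfx)²/n = 1584 − 330²/91 = 387.2967
Sample variance = 387.2967 / 90 = 4.3033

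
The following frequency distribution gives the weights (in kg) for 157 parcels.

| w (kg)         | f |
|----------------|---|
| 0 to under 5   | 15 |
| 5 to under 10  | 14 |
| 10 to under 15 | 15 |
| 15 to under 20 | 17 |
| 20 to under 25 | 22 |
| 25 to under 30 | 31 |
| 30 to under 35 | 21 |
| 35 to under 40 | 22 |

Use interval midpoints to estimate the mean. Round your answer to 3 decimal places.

Midpoints: 2.5, 7.5, 12.5, 17.5, 22.5, 27.5, 32.5, 37.5
Σfm = 15×2.5 + 14×7.5 + 15×12.5 + 17×17.5 + 22×22.5 + 31×27.5 + 21×32.5 + 22×37.5 = 3482.5
n = Σf = 157
Mean = 3482.5 / 157 = 22.1815

22.182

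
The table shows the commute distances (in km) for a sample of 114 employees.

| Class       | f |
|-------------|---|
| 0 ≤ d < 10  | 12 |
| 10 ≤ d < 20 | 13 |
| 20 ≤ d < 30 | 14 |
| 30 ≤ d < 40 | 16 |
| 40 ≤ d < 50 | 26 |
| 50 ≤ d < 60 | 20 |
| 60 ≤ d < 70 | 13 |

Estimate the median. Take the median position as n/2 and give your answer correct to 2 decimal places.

Cumulative frequencies: 12, 25, 39, 55, 81, 101, 114
n = 114; position = n/2 = 57.
This falls in the class 40 ≤ d < 50: L = 40, F = 55, f = 26, h = 10.
Median ≈ 40 + ((57 − 55) / 26) × 10 = 40.7692

40.77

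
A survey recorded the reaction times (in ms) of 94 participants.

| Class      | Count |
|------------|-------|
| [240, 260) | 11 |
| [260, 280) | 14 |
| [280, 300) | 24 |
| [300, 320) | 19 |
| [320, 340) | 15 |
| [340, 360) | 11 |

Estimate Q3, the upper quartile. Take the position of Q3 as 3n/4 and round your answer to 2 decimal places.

323.33

Cumulative frequencies: 11, 25, 49, 68, 83, 94
n = 94; position = 3n/4 = 70.5.
This falls in the class [320, 340): L = 320, F = 68, f = 15, h = 20.
Upper quartile ≈ 320 + ((70.5 − 68) / 15) × 20 = 323.3333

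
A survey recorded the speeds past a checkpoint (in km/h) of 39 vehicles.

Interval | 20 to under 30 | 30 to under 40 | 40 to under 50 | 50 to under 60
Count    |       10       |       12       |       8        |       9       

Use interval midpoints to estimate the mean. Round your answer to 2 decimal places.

39.10

Midpoints: 25, 35, 45, 55
Σfm = 10×25 + 12×35 + 8×45 + 9×55 = 1525
n = Σf = 39
Mean = 1525 / 39 = 39.1026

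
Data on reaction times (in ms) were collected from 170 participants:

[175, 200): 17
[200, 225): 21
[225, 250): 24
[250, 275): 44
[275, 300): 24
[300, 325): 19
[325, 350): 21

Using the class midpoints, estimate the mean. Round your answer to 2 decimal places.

263.68

Midpoints: 187.5, 212.5, 237.5, 262.5, 287.5, 312.5, 337.5
Σfm = 17×187.5 + 21×212.5 + 24×237.5 + 44×262.5 + 24×287.5 + 19×312.5 + 21×337.5 = 44825
n = Σf = 170
Mean = 44825 / 170 = 263.6765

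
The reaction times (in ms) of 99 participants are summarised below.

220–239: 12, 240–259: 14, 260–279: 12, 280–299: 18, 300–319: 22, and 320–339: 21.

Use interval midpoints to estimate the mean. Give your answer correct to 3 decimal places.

287.076

Midpoints: 229.5, 249.5, 269.5, 289.5, 309.5, 329.5
Σfm = 12×229.5 + 14×249.5 + 12×269.5 + 18×289.5 + 22×309.5 + 21×329.5 = 28420.5
n = Σf = 99
Mean = 28420.5 / 99 = 287.0758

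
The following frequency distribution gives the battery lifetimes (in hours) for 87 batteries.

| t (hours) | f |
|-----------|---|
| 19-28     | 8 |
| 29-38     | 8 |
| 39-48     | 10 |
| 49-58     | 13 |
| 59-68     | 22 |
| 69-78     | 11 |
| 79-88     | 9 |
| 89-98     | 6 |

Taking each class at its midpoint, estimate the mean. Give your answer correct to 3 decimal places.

Midpoints: 23.5, 33.5, 43.5, 53.5, 63.5, 73.5, 83.5, 93.5
Σfm = 8×23.5 + 8×33.5 + 10×43.5 + 13×53.5 + 22×63.5 + 11×73.5 + 9×83.5 + 6×93.5 = 5104.5
n = Σf = 87
Mean = 5104.5 / 87 = 58.6724

58.672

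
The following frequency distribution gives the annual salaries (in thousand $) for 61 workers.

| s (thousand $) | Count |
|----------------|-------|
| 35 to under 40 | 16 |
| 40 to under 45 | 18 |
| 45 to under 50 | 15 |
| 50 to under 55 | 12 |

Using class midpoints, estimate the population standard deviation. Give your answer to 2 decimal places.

5.37

Midpoints: 37.5, 42.5, 47.5, 52.5
n = 61, Σfm = 2707.5, mean = 44.3852
Σfm² = 121931.25
Σf(m − x̄)² = Σfm² − (Σfm)²/n = 121931.25 − 2707.5²/61 = 1758.1967
Population variance = 1758.1967 / 61 = 28.8229
Standard deviation = √28.8229 = 5.3687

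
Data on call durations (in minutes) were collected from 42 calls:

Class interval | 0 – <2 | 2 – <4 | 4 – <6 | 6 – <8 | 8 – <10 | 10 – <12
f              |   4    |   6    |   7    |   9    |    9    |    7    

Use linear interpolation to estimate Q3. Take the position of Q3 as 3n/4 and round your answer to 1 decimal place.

9.2

Cumulative frequencies: 4, 10, 17, 26, 35, 42
n = 42; position = 3n/4 = 31.5.
This falls in the class 8 – <10: L = 8, F = 26, f = 9, h = 2.
Upper quartile ≈ 8 + ((31.5 − 26) / 9) × 2 = 9.2222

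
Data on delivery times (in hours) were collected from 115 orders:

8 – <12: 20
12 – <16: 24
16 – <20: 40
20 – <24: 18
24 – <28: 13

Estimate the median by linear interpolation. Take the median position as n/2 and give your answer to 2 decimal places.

Cumulative frequencies: 20, 44, 84, 102, 115
n = 115; position = n/2 = 57.5.
This falls in the class 16 – <20: L = 16, F = 44, f = 40, h = 4.
Median ≈ 16 + ((57.5 − 44) / 40) × 4 = 17.3500

17.35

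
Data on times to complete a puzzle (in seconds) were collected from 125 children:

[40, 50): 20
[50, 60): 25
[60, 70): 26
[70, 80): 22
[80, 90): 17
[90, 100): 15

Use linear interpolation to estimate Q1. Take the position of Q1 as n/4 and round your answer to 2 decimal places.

Cumulative frequencies: 20, 45, 71, 93, 110, 125
n = 125; position = n/4 = 31.25.
This falls in the class [50, 60): L = 50, F = 20, f = 25, h = 10.
Lower quartile ≈ 50 + ((31.25 − 20) / 25) × 10 = 54.5000

54.50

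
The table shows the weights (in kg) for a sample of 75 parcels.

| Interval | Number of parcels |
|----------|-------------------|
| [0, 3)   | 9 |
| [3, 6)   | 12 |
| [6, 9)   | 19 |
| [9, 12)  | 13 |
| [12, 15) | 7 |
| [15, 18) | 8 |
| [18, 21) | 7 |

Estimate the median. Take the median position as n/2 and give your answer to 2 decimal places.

8.61

Cumulative frequencies: 9, 21, 40, 53, 60, 68, 75
n = 75; position = n/2 = 37.5.
This falls in the class [6, 9): L = 6, F = 21, f = 19, h = 3.
Median ≈ 6 + ((37.5 − 21) / 19) × 3 = 8.6053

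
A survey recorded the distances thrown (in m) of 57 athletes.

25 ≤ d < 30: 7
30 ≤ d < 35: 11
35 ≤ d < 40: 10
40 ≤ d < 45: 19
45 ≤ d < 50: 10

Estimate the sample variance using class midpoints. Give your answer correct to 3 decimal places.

Midpoints: 27.5, 32.5, 37.5, 42.5, 47.5
n = 57, Σfm = 2207.5, mean = 38.7281
Σfm² = 87856.25
Σf(m − x̄)² = Σfm² − (Σfm)²/n = 87856.25 − 2207.5²/57 = 2364.0351
Sample variance = 2364.0351 / 56 = 42.2149

42.215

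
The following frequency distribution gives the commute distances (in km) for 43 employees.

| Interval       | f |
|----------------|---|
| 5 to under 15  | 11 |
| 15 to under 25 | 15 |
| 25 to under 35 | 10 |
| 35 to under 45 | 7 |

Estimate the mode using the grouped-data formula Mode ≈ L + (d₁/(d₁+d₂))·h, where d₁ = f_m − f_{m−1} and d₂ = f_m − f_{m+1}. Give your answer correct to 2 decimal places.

19.44

Modal class: 15 to under 25 (highest frequency 15).
d₁ = 15 − 11 = 4, d₂ = 15 − 10 = 5
Mode ≈ 15 + (4/(4+5)) × 10 = 15 + 4.4444 = 19.4444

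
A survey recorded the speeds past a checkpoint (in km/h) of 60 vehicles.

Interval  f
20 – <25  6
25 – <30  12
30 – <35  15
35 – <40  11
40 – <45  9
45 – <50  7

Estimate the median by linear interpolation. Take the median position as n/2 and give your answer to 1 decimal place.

34.0

Cumulative frequencies: 6, 18, 33, 44, 53, 60
n = 60; position = n/2 = 30.
This falls in the class 30 – <35: L = 30, F = 18, f = 15, h = 5.
Median ≈ 30 + ((30 − 18) / 15) × 5 = 34.0000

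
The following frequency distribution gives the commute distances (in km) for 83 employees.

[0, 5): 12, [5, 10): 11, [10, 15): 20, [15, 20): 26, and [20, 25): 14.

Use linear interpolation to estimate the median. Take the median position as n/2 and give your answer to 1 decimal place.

14.6

Cumulative frequencies: 12, 23, 43, 69, 83
n = 83; position = n/2 = 41.5.
This falls in the class [10, 15): L = 10, F = 23, f = 20, h = 5.
Median ≈ 10 + ((41.5 − 23) / 20) × 5 = 14.6250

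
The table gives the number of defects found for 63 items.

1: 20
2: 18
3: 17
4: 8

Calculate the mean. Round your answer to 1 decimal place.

Values: 1, 2, 3, 4
Σfx = 20×1 + 18×2 + 17×3 + 8×4 = 139
n = Σf = 63
Mean = 139 / 63 = 2.2063

2.2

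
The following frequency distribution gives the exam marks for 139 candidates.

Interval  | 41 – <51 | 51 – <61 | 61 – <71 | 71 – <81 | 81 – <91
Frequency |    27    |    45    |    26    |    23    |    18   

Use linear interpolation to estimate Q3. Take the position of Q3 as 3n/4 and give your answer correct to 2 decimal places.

Cumulative frequencies: 27, 72, 98, 121, 139
n = 139; position = 3n/4 = 104.25.
This falls in the class 71 – <81: L = 71, F = 98, f = 23, h = 10.
Upper quartile ≈ 71 + ((104.25 − 98) / 23) × 10 = 73.7174

73.72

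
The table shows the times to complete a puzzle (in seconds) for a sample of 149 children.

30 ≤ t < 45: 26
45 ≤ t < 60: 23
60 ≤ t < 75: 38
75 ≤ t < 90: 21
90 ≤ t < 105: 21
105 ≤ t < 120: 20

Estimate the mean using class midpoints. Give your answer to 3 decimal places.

72.332

Midpoints: 37.5, 52.5, 67.5, 82.5, 97.5, 112.5
Σfm = 26×37.5 + 23×52.5 + 38×67.5 + 21×82.5 + 21×97.5 + 20×112.5 = 10777.5
n = Σf = 149
Mean = 10777.5 / 149 = 72.3322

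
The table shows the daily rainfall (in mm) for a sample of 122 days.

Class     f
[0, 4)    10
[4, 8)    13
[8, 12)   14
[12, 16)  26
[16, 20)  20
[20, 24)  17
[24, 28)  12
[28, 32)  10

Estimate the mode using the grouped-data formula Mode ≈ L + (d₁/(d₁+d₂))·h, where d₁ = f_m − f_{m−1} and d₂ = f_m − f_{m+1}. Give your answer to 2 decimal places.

Modal class: [12, 16) (highest frequency 26).
d₁ = 26 − 14 = 12, d₂ = 26 − 20 = 6
Mode ≈ 12 + (12/(12+6)) × 4 = 12 + 2.6667 = 14.6667

14.67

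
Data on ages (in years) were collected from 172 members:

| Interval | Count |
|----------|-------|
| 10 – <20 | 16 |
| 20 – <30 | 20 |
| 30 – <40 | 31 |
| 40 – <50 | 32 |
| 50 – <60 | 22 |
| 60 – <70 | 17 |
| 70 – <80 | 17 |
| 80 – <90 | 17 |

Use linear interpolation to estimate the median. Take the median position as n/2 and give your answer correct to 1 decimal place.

Cumulative frequencies: 16, 36, 67, 99, 121, 138, 155, 172
n = 172; position = n/2 = 86.
This falls in the class 40 – <50: L = 40, F = 67, f = 32, h = 10.
Median ≈ 40 + ((86 − 67) / 32) × 10 = 45.9375

45.9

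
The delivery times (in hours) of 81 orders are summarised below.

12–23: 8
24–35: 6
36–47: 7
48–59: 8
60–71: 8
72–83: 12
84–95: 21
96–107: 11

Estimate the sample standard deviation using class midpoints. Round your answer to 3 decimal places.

27.174

Midpoints: 17.5, 29.5, 41.5, 53.5, 65.5, 77.5, 89.5, 101.5
n = 81, Σfm = 5485.5, mean = 67.7222
Σfm² = 430562.25
Σf(m − x̄)² = Σfm² − (Σfm)²/n = 430562.25 − 5485.5²/81 = 59072.0000
Sample variance = 59072.0000 / 80 = 738.4000
Standard deviation = √738.4000 = 27.1735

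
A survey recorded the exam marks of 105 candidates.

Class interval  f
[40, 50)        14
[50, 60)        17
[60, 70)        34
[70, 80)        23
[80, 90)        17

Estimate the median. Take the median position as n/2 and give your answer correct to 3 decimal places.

66.324

Cumulative frequencies: 14, 31, 65, 88, 105
n = 105; position = n/2 = 52.5.
This falls in the class [60, 70): L = 60, F = 31, f = 34, h = 10.
Median ≈ 60 + ((52.5 − 31) / 34) × 10 = 66.3235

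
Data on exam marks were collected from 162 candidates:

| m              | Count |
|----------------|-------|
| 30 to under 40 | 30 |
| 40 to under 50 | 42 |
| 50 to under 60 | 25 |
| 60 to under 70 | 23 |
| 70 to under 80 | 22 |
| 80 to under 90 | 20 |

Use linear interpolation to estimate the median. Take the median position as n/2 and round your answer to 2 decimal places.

Cumulative frequencies: 30, 72, 97, 120, 142, 162
n = 162; position = n/2 = 81.
This falls in the class 50 to under 60: L = 50, F = 72, f = 25, h = 10.
Median ≈ 50 + ((81 − 72) / 25) × 10 = 53.6000

53.60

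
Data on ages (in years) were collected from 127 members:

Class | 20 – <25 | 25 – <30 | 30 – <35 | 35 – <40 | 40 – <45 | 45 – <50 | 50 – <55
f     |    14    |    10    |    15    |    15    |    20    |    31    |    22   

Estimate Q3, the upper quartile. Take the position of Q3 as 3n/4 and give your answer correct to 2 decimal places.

48.43

Cumulative frequencies: 14, 24, 39, 54, 74, 105, 127
n = 127; position = 3n/4 = 95.25.
This falls in the class 45 – <50: L = 45, F = 74, f = 31, h = 5.
Upper quartile ≈ 45 + ((95.25 − 74) / 31) × 5 = 48.4274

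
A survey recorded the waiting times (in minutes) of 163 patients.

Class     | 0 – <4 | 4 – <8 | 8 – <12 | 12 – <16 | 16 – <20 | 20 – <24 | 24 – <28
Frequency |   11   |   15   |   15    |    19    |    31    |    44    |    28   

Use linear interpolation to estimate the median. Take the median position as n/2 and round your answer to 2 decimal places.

18.77

Cumulative frequencies: 11, 26, 41, 60, 91, 135, 163
n = 163; position = n/2 = 81.5.
This falls in the class 16 – <20: L = 16, F = 60, f = 31, h = 4.
Median ≈ 16 + ((81.5 − 60) / 31) × 4 = 18.7742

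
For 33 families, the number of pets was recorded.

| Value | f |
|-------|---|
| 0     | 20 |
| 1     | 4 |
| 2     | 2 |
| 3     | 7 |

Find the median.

Cumulative frequencies: 20, 24, 26, 33
n = 33, so the median is the value in position (n+1)/2 = 17.
Position 17 falls at value 0.

0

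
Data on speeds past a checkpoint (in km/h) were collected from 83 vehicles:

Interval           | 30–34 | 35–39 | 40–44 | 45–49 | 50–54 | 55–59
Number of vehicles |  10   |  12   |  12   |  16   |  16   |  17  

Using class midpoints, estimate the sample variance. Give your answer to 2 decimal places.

70.40

Midpoints: 32, 37, 42, 47, 52, 57
n = 83, Σfm = 3821, mean = 46.0361
Σfm² = 181677
Σf(m − x̄)² = Σfm² − (Σfm)²/n = 181677 − 3821²/83 = 5772.8916
Sample variance = 5772.8916 / 82 = 70.4011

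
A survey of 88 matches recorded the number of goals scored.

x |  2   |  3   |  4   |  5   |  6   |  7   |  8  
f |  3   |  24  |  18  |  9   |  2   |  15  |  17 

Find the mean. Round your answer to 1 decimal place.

Values: 2, 3, 4, 5, 6, 7, 8
Σfx = 3×2 + 24×3 + 18×4 + 9×5 + 2×6 + 15×7 + 17×8 = 448
n = Σf = 88
Mean = 448 / 88 = 5.0909

5.1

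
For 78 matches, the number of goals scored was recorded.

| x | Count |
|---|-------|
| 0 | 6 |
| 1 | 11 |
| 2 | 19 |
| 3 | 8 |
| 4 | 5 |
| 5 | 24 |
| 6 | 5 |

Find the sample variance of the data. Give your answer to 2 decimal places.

Values: 0, 1, 2, 3, 4, 5, 6
n = 78, Σfx = 243, mean = 3.1154
Σfx² = 1019
Σf(x − x̄)² = Σfx² − (Σfx)²/n = 1019 − 243²/78 = 261.9615
Sample variance = 261.9615 / 77 = 3.4021

3.40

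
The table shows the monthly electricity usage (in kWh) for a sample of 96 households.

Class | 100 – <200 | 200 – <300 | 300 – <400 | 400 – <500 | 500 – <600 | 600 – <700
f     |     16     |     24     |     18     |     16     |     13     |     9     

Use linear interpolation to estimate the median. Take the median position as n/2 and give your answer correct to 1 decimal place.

Cumulative frequencies: 16, 40, 58, 74, 87, 96
n = 96; position = n/2 = 48.
This falls in the class 300 – <400: L = 300, F = 40, f = 18, h = 100.
Median ≈ 300 + ((48 − 40) / 18) × 100 = 344.4444

344.4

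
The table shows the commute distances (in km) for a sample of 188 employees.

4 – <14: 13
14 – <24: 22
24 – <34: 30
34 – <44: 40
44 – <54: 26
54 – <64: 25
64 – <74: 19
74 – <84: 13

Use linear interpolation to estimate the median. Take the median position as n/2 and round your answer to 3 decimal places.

41.250

Cumulative frequencies: 13, 35, 65, 105, 131, 156, 175, 188
n = 188; position = n/2 = 94.
This falls in the class 34 – <44: L = 34, F = 65, f = 40, h = 10.
Median ≈ 34 + ((94 − 65) / 40) × 10 = 41.2500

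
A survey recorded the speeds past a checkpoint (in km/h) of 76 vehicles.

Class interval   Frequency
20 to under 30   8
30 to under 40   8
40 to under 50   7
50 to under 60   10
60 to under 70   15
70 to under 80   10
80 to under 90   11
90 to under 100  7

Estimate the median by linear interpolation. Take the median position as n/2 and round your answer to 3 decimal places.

63.333

Cumulative frequencies: 8, 16, 23, 33, 48, 58, 69, 76
n = 76; position = n/2 = 38.
This falls in the class 60 to under 70: L = 60, F = 33, f = 15, h = 10.
Median ≈ 60 + ((38 − 33) / 15) × 10 = 63.3333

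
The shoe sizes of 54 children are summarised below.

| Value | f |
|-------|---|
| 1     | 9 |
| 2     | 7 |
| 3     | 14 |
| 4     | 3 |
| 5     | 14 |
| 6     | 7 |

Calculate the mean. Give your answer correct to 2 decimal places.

Values: 1, 2, 3, 4, 5, 6
Σfx = 9×1 + 7×2 + 14×3 + 3×4 + 14×5 + 7×6 = 189
n = Σf = 54
Mean = 189 / 54 = 3.5000

3.50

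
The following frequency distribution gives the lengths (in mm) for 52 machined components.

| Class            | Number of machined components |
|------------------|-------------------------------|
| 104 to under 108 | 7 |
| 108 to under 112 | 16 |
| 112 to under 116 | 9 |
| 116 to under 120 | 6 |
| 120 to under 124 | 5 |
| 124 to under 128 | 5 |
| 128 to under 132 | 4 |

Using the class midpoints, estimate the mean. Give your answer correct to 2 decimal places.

115.31

Midpoints: 106, 110, 114, 118, 122, 126, 130
Σfm = 7×106 + 16×110 + 9×114 + 6×118 + 5×122 + 5×126 + 4×130 = 5996
n = Σf = 52
Mean = 5996 / 52 = 115.3077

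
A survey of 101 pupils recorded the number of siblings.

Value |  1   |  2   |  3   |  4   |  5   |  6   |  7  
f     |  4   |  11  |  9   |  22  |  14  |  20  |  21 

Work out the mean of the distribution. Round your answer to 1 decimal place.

Values: 1, 2, 3, 4, 5, 6, 7
Σfx = 4×1 + 11×2 + 9×3 + 22×4 + 14×5 + 20×6 + 21×7 = 478
n = Σf = 101
Mean = 478 / 101 = 4.7327

4.7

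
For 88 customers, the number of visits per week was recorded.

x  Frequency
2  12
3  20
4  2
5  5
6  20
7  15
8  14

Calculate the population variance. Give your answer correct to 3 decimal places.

4.475

Values: 2, 3, 4, 5, 6, 7, 8
n = 88, Σfx = 454, mean = 5.1591
Σfx² = 2736
Σf(x − x̄)² = Σfx² − (Σfx)²/n = 2736 − 454²/88 = 393.7727
Population variance = 393.7727 / 88 = 4.4747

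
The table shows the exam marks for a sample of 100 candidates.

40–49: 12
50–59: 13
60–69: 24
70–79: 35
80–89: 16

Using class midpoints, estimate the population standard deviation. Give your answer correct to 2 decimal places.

Midpoints: 44.5, 54.5, 64.5, 74.5, 84.5
n = 100, Σfm = 6750, mean = 67.5000
Σfm² = 470725
Σf(m − x̄)² = Σfm² − (Σfm)²/n = 470725 − 6750²/100 = 15100.0000
Population variance = 15100.0000 / 100 = 151.0000
Standard deviation = √151.0000 = 12.2882

12.29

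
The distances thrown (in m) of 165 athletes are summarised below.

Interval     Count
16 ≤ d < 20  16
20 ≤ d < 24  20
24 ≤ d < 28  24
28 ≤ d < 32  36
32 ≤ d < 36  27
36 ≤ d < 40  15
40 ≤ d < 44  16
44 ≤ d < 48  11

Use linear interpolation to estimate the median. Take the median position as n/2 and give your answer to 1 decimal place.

Cumulative frequencies: 16, 36, 60, 96, 123, 138, 154, 165
n = 165; position = n/2 = 82.5.
This falls in the class 28 ≤ d < 32: L = 28, F = 60, f = 36, h = 4.
Median ≈ 28 + ((82.5 − 60) / 36) × 4 = 30.5000

30.5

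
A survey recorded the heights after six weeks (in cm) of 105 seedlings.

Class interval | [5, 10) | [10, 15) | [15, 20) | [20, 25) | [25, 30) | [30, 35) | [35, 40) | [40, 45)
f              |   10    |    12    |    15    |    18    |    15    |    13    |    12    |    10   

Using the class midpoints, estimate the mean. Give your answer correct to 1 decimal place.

24.8

Midpoints: 7.5, 12.5, 17.5, 22.5, 27.5, 32.5, 37.5, 42.5
Σfm = 10×7.5 + 12×12.5 + 15×17.5 + 18×22.5 + 15×27.5 + 13×32.5 + 12×37.5 + 10×42.5 = 2602.5
n = Σf = 105
Mean = 2602.5 / 105 = 24.7857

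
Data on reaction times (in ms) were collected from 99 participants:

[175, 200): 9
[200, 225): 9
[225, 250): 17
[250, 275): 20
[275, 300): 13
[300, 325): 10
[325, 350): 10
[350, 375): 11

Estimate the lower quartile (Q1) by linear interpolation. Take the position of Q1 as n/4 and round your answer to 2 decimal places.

Cumulative frequencies: 9, 18, 35, 55, 68, 78, 88, 99
n = 99; position = n/4 = 24.75.
This falls in the class [225, 250): L = 225, F = 18, f = 17, h = 25.
Lower quartile ≈ 225 + ((24.75 − 18) / 17) × 25 = 234.9265

234.93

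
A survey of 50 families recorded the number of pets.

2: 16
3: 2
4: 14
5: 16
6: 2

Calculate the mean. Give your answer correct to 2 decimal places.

Values: 2, 3, 4, 5, 6
Σfx = 16×2 + 2×3 + 14×4 + 16×5 + 2×6 = 186
n = Σf = 50
Mean = 186 / 50 = 3.7200

3.72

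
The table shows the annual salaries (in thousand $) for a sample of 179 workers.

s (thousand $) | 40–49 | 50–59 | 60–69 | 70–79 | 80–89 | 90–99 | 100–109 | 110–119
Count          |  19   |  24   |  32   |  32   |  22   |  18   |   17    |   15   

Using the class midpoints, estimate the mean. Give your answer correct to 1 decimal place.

Midpoints: 44.5, 54.5, 64.5, 74.5, 84.5, 94.5, 104.5, 114.5
Σfm = 19×44.5 + 24×54.5 + 32×64.5 + 32×74.5 + 22×84.5 + 18×94.5 + 17×104.5 + 15×114.5 = 13655.5
n = Σf = 179
Mean = 13655.5 / 179 = 76.2877

76.3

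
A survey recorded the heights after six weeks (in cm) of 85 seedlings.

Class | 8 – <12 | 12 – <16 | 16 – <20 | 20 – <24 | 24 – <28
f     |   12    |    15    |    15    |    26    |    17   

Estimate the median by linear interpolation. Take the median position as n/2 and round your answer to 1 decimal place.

20.1

Cumulative frequencies: 12, 27, 42, 68, 85
n = 85; position = n/2 = 42.5.
This falls in the class 20 – <24: L = 20, F = 42, f = 26, h = 4.
Median ≈ 20 + ((42.5 − 42) / 26) × 4 = 20.0769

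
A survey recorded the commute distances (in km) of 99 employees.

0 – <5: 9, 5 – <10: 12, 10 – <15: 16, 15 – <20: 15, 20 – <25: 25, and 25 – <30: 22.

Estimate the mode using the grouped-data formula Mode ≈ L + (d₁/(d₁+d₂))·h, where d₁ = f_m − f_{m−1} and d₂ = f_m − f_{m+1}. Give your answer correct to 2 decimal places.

23.85

Modal class: 20 – <25 (highest frequency 25).
d₁ = 25 − 15 = 10, d₂ = 25 − 22 = 3
Mode ≈ 20 + (10/(10+3)) × 5 = 20 + 3.8462 = 23.8462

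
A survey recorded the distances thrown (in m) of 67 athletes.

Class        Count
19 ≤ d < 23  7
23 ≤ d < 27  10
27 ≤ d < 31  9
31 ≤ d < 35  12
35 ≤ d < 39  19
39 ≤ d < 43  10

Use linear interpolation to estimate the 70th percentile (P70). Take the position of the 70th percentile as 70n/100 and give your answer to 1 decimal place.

36.9

Cumulative frequencies: 7, 17, 26, 38, 57, 67
n = 67; position = 70n/100 = 46.9.
This falls in the class 35 ≤ d < 39: L = 35, F = 38, f = 19, h = 4.
70th percentile ≈ 35 + ((46.9 − 38) / 19) × 4 = 36.8737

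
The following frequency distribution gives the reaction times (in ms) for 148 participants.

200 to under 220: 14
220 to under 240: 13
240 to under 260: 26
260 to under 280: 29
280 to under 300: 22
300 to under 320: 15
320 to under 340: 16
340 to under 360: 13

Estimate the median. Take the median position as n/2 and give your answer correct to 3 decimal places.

Cumulative frequencies: 14, 27, 53, 82, 104, 119, 135, 148
n = 148; position = n/2 = 74.
This falls in the class 260 to under 280: L = 260, F = 53, f = 29, h = 20.
Median ≈ 260 + ((74 − 53) / 29) × 20 = 274.4828

274.483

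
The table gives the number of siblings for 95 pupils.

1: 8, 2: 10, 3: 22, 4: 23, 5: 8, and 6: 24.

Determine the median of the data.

Cumulative frequencies: 8, 18, 40, 63, 71, 95
n = 95, so the median is the value in position (n+1)/2 = 48.
Position 48 falls at value 4.

4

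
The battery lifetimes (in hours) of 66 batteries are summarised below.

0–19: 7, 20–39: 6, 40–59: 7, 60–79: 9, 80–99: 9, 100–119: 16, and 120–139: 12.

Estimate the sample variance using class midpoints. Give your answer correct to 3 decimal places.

1564.662

Midpoints: 9.5, 29.5, 49.5, 69.5, 89.5, 109.5, 129.5
n = 66, Σfm = 5327, mean = 80.7121
Σfm² = 531656.5
Σf(m − x̄)² = Σfm² − (Σfm)²/n = 531656.5 − 5327²/66 = 101703.0303
Sample variance = 101703.0303 / 65 = 1564.6620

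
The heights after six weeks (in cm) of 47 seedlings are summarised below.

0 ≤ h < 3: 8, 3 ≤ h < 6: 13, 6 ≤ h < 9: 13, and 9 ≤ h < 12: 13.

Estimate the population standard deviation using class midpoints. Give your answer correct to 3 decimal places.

Midpoints: 1.5, 4.5, 7.5, 10.5
n = 47, Σfm = 304.5, mean = 6.4787
Σfm² = 2445.75
Σf(m − x̄)² = Σfm² − (Σfm)²/n = 2445.75 − 304.5²/47 = 472.9787
Population variance = 472.9787 / 47 = 10.0634
Standard deviation = √10.0634 = 3.1723

3.172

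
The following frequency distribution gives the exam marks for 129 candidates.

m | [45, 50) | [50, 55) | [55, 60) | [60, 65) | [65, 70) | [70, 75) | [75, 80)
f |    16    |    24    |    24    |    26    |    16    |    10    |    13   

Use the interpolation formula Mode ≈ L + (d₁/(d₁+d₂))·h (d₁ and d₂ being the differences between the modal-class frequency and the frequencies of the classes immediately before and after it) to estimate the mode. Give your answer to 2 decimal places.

Modal class: [60, 65) (highest frequency 26).
d₁ = 26 − 24 = 2, d₂ = 26 − 16 = 10
Mode ≈ 60 + (2/(2+10)) × 5 = 60 + 0.8333 = 60.8333

60.83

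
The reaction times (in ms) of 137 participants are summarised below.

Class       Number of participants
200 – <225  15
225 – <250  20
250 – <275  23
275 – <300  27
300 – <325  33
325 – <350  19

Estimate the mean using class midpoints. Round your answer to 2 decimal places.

280.75

Midpoints: 212.5, 237.5, 262.5, 287.5, 312.5, 337.5
Σfm = 15×212.5 + 20×237.5 + 23×262.5 + 27×287.5 + 33×312.5 + 19×337.5 = 38462.5
n = Σf = 137
Mean = 38462.5 / 137 = 280.7482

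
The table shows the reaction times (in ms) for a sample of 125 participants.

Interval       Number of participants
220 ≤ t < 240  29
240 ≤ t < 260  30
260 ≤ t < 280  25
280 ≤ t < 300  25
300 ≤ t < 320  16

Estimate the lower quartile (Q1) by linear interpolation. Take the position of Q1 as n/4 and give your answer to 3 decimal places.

Cumulative frequencies: 29, 59, 84, 109, 125
n = 125; position = n/4 = 31.25.
This falls in the class 240 ≤ t < 260: L = 240, F = 29, f = 30, h = 20.
Lower quartile ≈ 240 + ((31.25 − 29) / 30) × 20 = 241.5000

241.500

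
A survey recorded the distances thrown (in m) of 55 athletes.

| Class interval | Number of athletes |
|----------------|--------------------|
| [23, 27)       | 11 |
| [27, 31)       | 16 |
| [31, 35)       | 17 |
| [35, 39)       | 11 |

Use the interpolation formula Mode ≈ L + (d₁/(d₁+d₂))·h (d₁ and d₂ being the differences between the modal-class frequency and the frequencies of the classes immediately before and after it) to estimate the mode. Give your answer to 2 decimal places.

Modal class: [31, 35) (highest frequency 17).
d₁ = 17 − 16 = 1, d₂ = 17 − 11 = 6
Mode ≈ 31 + (1/(1+6)) × 4 = 31 + 0.5714 = 31.5714

31.57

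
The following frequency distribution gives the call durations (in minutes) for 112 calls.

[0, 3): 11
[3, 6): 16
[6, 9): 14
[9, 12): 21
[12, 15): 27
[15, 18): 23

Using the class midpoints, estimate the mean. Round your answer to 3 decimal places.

Midpoints: 1.5, 4.5, 7.5, 10.5, 13.5, 16.5
Σfm = 11×1.5 + 16×4.5 + 14×7.5 + 21×10.5 + 27×13.5 + 23×16.5 = 1158
n = Σf = 112
Mean = 1158 / 112 = 10.3393

10.339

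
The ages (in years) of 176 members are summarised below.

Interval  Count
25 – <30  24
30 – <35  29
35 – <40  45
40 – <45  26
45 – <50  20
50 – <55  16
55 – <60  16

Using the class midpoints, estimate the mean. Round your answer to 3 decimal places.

Midpoints: 27.5, 32.5, 37.5, 42.5, 47.5, 52.5, 57.5
Σfm = 24×27.5 + 29×32.5 + 45×37.5 + 26×42.5 + 20×47.5 + 16×52.5 + 16×57.5 = 7105
n = Σf = 176
Mean = 7105 / 176 = 40.3693

40.369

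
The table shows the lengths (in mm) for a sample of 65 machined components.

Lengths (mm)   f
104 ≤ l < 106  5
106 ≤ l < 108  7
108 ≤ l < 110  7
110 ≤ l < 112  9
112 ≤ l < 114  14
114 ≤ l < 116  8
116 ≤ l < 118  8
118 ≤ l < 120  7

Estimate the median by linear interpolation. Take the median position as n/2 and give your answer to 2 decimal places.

Cumulative frequencies: 5, 12, 19, 28, 42, 50, 58, 65
n = 65; position = n/2 = 32.5.
This falls in the class 112 ≤ l < 114: L = 112, F = 28, f = 14, h = 2.
Median ≈ 112 + ((32.5 − 28) / 14) × 2 = 112.6429

112.64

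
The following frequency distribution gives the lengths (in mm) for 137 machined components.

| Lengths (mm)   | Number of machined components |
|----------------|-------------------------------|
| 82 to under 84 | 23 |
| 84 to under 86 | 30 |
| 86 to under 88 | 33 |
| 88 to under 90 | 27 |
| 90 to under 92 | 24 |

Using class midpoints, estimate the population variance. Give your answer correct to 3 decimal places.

Midpoints: 83, 85, 87, 89, 91
n = 137, Σfm = 11917, mean = 86.9854
Σfm² = 1037585
Σf(m − x̄)² = Σfm² − (Σfm)²/n = 1037585 − 11917²/137 = 979.9708
Population variance = 979.9708 / 137 = 7.1531

7.153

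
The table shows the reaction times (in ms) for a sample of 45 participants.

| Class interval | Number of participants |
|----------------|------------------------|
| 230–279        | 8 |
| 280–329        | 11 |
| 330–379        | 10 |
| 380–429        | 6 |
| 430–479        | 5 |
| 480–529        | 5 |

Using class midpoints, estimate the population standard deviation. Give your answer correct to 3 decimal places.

Midpoints: 254.5, 304.5, 354.5, 404.5, 454.5, 504.5
n = 45, Σfm = 16152.5, mean = 358.9444
Σfm² = 6081961.25
Σf(m − x̄)² = Σfm² − (Σfm)²/n = 6081961.25 − 16152.5²/45 = 284111.1111
Population variance = 284111.1111 / 45 = 6313.5802
Standard deviation = √6313.5802 = 79.4580

79.458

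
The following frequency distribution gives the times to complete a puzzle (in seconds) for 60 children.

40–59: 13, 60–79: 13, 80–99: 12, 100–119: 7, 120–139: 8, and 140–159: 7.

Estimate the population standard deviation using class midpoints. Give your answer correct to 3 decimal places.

Midpoints: 49.5, 69.5, 89.5, 109.5, 129.5, 149.5
n = 60, Σfm = 5470, mean = 91.1667
Σfm² = 565315
Σf(m − x̄)² = Σfm² − (Σfm)²/n = 565315 − 5470²/60 = 66633.3333
Population variance = 66633.3333 / 60 = 1110.5556
Standard deviation = √1110.5556 = 33.3250

33.325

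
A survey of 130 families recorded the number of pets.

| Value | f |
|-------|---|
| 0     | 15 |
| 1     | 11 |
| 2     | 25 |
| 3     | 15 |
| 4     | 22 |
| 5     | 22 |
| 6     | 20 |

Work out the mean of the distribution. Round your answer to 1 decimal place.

3.3

Values: 0, 1, 2, 3, 4, 5, 6
Σfx = 15×0 + 11×1 + 25×2 + 15×3 + 22×4 + 22×5 + 20×6 = 424
n = Σf = 130
Mean = 424 / 130 = 3.2615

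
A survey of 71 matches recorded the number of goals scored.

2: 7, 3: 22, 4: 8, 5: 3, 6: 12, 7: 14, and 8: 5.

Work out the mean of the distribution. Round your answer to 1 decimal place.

Values: 2, 3, 4, 5, 6, 7, 8
Σfx = 7×2 + 22×3 + 8×4 + 3×5 + 12×6 + 14×7 + 5×8 = 337
n = Σf = 71
Mean = 337 / 71 = 4.7465

4.7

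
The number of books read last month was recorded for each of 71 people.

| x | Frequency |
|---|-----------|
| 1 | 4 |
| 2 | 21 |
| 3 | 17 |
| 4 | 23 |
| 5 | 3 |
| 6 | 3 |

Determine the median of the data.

3

Cumulative frequencies: 4, 25, 42, 65, 68, 71
n = 71, so the median is the value in position (n+1)/2 = 36.
Position 36 falls at value 3.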